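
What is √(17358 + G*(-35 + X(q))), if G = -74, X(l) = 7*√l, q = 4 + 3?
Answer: √(19948 - 518*√7) ≈ 136.30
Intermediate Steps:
q = 7
√(17358 + G*(-35 + X(q))) = √(17358 - 74*(-35 + 7*√7)) = √(17358 + (2590 - 518*√7)) = √(19948 - 518*√7)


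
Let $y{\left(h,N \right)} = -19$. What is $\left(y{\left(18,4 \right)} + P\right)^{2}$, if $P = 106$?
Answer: $7569$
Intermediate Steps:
$\left(y{\left(18,4 \right)} + P\right)^{2} = \left(-19 + 106\right)^{2} = 87^{2} = 7569$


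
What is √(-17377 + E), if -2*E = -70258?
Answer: 2*√4438 ≈ 133.24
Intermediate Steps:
E = 35129 (E = -½*(-70258) = 35129)
√(-17377 + E) = √(-17377 + 35129) = √17752 = 2*√4438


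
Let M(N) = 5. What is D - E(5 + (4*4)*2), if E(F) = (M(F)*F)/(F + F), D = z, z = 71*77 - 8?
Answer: 10913/2 ≈ 5456.5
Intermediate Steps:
z = 5459 (z = 5467 - 8 = 5459)
D = 5459
E(F) = 5/2 (E(F) = (5*F)/(F + F) = (5*F)/((2*F)) = (5*F)*(1/(2*F)) = 5/2)
D - E(5 + (4*4)*2) = 5459 - 1*5/2 = 5459 - 5/2 = 10913/2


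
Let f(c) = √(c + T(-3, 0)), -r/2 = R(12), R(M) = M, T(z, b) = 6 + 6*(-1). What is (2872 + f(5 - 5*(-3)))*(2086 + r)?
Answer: 5922064 + 4124*√5 ≈ 5.9313e+6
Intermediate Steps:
T(z, b) = 0 (T(z, b) = 6 - 6 = 0)
r = -24 (r = -2*12 = -24)
f(c) = √c (f(c) = √(c + 0) = √c)
(2872 + f(5 - 5*(-3)))*(2086 + r) = (2872 + √(5 - 5*(-3)))*(2086 - 24) = (2872 + √(5 + 15))*2062 = (2872 + √20)*2062 = (2872 + 2*√5)*2062 = 5922064 + 4124*√5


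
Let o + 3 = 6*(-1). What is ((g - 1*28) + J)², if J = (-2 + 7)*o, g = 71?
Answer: 4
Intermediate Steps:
o = -9 (o = -3 + 6*(-1) = -3 - 6 = -9)
J = -45 (J = (-2 + 7)*(-9) = 5*(-9) = -45)
((g - 1*28) + J)² = ((71 - 1*28) - 45)² = ((71 - 28) - 45)² = (43 - 45)² = (-2)² = 4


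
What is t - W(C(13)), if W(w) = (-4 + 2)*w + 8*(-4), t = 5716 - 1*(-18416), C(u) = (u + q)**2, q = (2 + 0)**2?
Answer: 24742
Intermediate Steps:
q = 4 (q = 2**2 = 4)
C(u) = (4 + u)**2 (C(u) = (u + 4)**2 = (4 + u)**2)
t = 24132 (t = 5716 + 18416 = 24132)
W(w) = -32 - 2*w (W(w) = -2*w - 32 = -32 - 2*w)
t - W(C(13)) = 24132 - (-32 - 2*(4 + 13)**2) = 24132 - (-32 - 2*17**2) = 24132 - (-32 - 2*289) = 24132 - (-32 - 578) = 24132 - 1*(-610) = 24132 + 610 = 24742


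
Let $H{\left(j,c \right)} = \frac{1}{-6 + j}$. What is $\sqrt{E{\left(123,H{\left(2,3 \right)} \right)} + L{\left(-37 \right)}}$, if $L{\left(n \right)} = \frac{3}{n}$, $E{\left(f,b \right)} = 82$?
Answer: $\frac{\sqrt{112147}}{37} \approx 9.0509$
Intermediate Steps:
$\sqrt{E{\left(123,H{\left(2,3 \right)} \right)} + L{\left(-37 \right)}} = \sqrt{82 + \frac{3}{-37}} = \sqrt{82 + 3 \left(- \frac{1}{37}\right)} = \sqrt{82 - \frac{3}{37}} = \sqrt{\frac{3031}{37}} = \frac{\sqrt{112147}}{37}$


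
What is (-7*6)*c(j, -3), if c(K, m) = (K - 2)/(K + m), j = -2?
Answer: -168/5 ≈ -33.600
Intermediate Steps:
c(K, m) = (-2 + K)/(K + m)
(-7*6)*c(j, -3) = (-7*6)*((-2 - 2)/(-2 - 3)) = -42*(-4)/(-5) = -(-42)*(-4)/5 = -42*⅘ = -168/5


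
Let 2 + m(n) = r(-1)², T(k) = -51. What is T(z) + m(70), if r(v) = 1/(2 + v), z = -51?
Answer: -52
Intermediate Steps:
m(n) = -1 (m(n) = -2 + (1/(2 - 1))² = -2 + (1/1)² = -2 + 1² = -2 + 1 = -1)
T(z) + m(70) = -51 - 1 = -52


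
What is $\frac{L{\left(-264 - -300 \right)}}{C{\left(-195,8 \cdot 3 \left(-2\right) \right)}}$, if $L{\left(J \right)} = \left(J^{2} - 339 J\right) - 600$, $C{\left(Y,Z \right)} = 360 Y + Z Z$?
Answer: $\frac{959}{5658} \approx 0.16949$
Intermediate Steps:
$C{\left(Y,Z \right)} = Z^{2} + 360 Y$ ($C{\left(Y,Z \right)} = 360 Y + Z^{2} = Z^{2} + 360 Y$)
$L{\left(J \right)} = -600 + J^{2} - 339 J$ ($L{\left(J \right)} = \left(J^{2} - 339 J\right) - 600 = -600 + J^{2} - 339 J$)
$\frac{L{\left(-264 - -300 \right)}}{C{\left(-195,8 \cdot 3 \left(-2\right) \right)}} = \frac{-600 + \left(-264 - -300\right)^{2} - 339 \left(-264 - -300\right)}{\left(8 \cdot 3 \left(-2\right)\right)^{2} + 360 \left(-195\right)} = \frac{-600 + \left(-264 + 300\right)^{2} - 339 \left(-264 + 300\right)}{\left(24 \left(-2\right)\right)^{2} - 70200} = \frac{-600 + 36^{2} - 12204}{\left(-48\right)^{2} - 70200} = \frac{-600 + 1296 - 12204}{2304 - 70200} = - \frac{11508}{-67896} = \left(-11508\right) \left(- \frac{1}{67896}\right) = \frac{959}{5658}$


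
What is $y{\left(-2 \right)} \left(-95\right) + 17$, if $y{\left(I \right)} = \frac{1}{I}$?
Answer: $\frac{129}{2} \approx 64.5$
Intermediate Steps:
$y{\left(-2 \right)} \left(-95\right) + 17 = \frac{1}{-2} \left(-95\right) + 17 = \left(- \frac{1}{2}\right) \left(-95\right) + 17 = \frac{95}{2} + 17 = \frac{129}{2}$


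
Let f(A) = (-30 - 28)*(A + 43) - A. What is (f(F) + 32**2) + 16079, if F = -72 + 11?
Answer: 18208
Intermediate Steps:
F = -61
f(A) = -2494 - 59*A (f(A) = -58*(43 + A) - A = (-2494 - 58*A) - A = -2494 - 59*A)
(f(F) + 32**2) + 16079 = ((-2494 - 59*(-61)) + 32**2) + 16079 = ((-2494 + 3599) + 1024) + 16079 = (1105 + 1024) + 16079 = 2129 + 16079 = 18208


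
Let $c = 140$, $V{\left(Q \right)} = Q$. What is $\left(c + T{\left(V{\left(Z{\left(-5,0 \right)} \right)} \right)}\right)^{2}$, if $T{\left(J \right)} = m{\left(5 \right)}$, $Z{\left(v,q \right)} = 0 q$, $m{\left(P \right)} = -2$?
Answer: $19044$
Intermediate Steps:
$Z{\left(v,q \right)} = 0$
$T{\left(J \right)} = -2$
$\left(c + T{\left(V{\left(Z{\left(-5,0 \right)} \right)} \right)}\right)^{2} = \left(140 - 2\right)^{2} = 138^{2} = 19044$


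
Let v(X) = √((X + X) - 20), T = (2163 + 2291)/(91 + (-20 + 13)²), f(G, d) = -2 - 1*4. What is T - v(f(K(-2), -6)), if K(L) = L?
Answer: 2227/70 - 4*I*√2 ≈ 31.814 - 5.6569*I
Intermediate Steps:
f(G, d) = -6 (f(G, d) = -2 - 4 = -6)
T = 2227/70 (T = 4454/(91 + (-7)²) = 4454/(91 + 49) = 4454/140 = 4454*(1/140) = 2227/70 ≈ 31.814)
v(X) = √(-20 + 2*X) (v(X) = √(2*X - 20) = √(-20 + 2*X))
T - v(f(K(-2), -6)) = 2227/70 - √(-20 + 2*(-6)) = 2227/70 - √(-20 - 12) = 2227/70 - √(-32) = 2227/70 - 4*I*√2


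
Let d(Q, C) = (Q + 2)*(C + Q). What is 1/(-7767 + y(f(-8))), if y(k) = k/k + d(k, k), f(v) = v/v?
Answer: -1/7760 ≈ -0.00012887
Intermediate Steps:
f(v) = 1
d(Q, C) = (2 + Q)*(C + Q)
y(k) = 1 + 2*k² + 4*k (y(k) = k/k + (k² + 2*k + 2*k + k*k) = 1 + (k² + 2*k + 2*k + k²) = 1 + (2*k² + 4*k) = 1 + 2*k² + 4*k)
1/(-7767 + y(f(-8))) = 1/(-7767 + (1 + 2*1² + 4*1)) = 1/(-7767 + (1 + 2*1 + 4)) = 1/(-7767 + (1 + 2 + 4)) = 1/(-7767 + 7) = 1/(-7760) = -1/7760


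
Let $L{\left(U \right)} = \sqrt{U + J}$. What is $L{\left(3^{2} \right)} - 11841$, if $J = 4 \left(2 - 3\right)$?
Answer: $-11841 + \sqrt{5} \approx -11839.0$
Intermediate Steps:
$J = -4$ ($J = 4 \left(-1\right) = -4$)
$L{\left(U \right)} = \sqrt{-4 + U}$ ($L{\left(U \right)} = \sqrt{U - 4} = \sqrt{-4 + U}$)
$L{\left(3^{2} \right)} - 11841 = \sqrt{-4 + 3^{2}} - 11841 = \sqrt{-4 + 9} - 11841 = \sqrt{5} - 11841 = -11841 + \sqrt{5}$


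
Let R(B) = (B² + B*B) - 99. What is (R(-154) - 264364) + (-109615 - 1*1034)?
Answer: -327680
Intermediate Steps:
R(B) = -99 + 2*B² (R(B) = (B² + B²) - 99 = 2*B² - 99 = -99 + 2*B²)
(R(-154) - 264364) + (-109615 - 1*1034) = ((-99 + 2*(-154)²) - 264364) + (-109615 - 1*1034) = ((-99 + 2*23716) - 264364) + (-109615 - 1034) = ((-99 + 47432) - 264364) - 110649 = (47333 - 264364) - 110649 = -217031 - 110649 = -327680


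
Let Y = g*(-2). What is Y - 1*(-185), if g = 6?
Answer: 173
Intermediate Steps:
Y = -12 (Y = 6*(-2) = -12)
Y - 1*(-185) = -12 - 1*(-185) = -12 + 185 = 173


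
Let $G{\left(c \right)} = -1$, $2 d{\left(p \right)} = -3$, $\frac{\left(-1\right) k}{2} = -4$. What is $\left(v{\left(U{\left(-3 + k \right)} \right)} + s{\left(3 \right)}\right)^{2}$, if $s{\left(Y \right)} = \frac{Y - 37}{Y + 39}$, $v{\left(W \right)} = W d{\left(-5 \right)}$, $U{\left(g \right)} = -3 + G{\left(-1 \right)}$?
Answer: $\frac{11881}{441} \approx 26.941$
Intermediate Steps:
$k = 8$ ($k = \left(-2\right) \left(-4\right) = 8$)
$d{\left(p \right)} = - \frac{3}{2}$ ($d{\left(p \right)} = \frac{1}{2} \left(-3\right) = - \frac{3}{2}$)
$U{\left(g \right)} = -4$ ($U{\left(g \right)} = -3 - 1 = -4$)
$v{\left(W \right)} = - \frac{3 W}{2}$ ($v{\left(W \right)} = W \left(- \frac{3}{2}\right) = - \frac{3 W}{2}$)
$s{\left(Y \right)} = \frac{-37 + Y}{39 + Y}$
$\left(v{\left(U{\left(-3 + k \right)} \right)} + s{\left(3 \right)}\right)^{2} = \left(\left(- \frac{3}{2}\right) \left(-4\right) + \frac{-37 + 3}{39 + 3}\right)^{2} = \left(6 + \frac{1}{42} \left(-34\right)\right)^{2} = \left(6 - \frac{17}{21}\right)^{2} = \left(\frac{109}{21}\right)^{2} = \frac{11881}{441}$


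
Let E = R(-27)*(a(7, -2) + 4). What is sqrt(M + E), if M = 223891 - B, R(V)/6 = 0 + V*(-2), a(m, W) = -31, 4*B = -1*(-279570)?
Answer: sqrt(581002)/2 ≈ 381.12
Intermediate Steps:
B = 139785/2 (B = (-1*(-279570))/4 = (1/4)*279570 = 139785/2 ≈ 69893.)
R(V) = -12*V (R(V) = 6*(0 + V*(-2)) = 6*(0 - 2*V) = 6*(-2*V) = -12*V)
E = -8748 (E = (-12*(-27))*(-31 + 4) = 324*(-27) = -8748)
M = 307997/2 (M = 223891 - 1*139785/2 = 223891 - 139785/2 = 307997/2 ≈ 1.5400e+5)
sqrt(M + E) = sqrt(307997/2 - 8748) = sqrt(290501/2) = sqrt(581002)/2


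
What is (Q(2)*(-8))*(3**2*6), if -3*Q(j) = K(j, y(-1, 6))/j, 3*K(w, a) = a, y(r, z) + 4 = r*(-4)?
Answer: 0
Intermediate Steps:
y(r, z) = -4 - 4*r (y(r, z) = -4 + r*(-4) = -4 - 4*r)
K(w, a) = a/3
Q(j) = 0 (Q(j) = -(-4 - 4*(-1))/3/(3*j) = -(-4 + 4)/3/(3*j) = -(1/3)*0/(3*j) = -0/j = -1/3*0 = 0)
(Q(2)*(-8))*(3**2*6) = (0*(-8))*(3**2*6) = 0*(9*6) = 0*54 = 0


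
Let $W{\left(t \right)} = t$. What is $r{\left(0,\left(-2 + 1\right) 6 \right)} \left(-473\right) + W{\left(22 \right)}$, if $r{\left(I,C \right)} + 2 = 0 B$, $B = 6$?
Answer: $968$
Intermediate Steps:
$r{\left(I,C \right)} = -2$ ($r{\left(I,C \right)} = -2 + 0 \cdot 6 = -2 + 0 = -2$)
$r{\left(0,\left(-2 + 1\right) 6 \right)} \left(-473\right) + W{\left(22 \right)} = \left(-2\right) \left(-473\right) + 22 = 946 + 22 = 968$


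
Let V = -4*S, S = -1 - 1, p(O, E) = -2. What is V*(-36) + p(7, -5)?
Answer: -290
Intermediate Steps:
S = -2
V = 8 (V = -4*(-2) = 8)
V*(-36) + p(7, -5) = 8*(-36) - 2 = -288 - 2 = -290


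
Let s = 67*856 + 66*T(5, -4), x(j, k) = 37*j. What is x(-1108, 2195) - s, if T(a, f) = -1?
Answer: -98282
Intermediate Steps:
s = 57286 (s = 67*856 + 66*(-1) = 57352 - 66 = 57286)
x(-1108, 2195) - s = 37*(-1108) - 1*57286 = -40996 - 57286 = -98282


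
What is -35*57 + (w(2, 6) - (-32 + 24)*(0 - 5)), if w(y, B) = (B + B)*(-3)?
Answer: -2071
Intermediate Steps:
w(y, B) = -6*B (w(y, B) = (2*B)*(-3) = -6*B)
-35*57 + (w(2, 6) - (-32 + 24)*(0 - 5)) = -35*57 + (-6*6 - (-32 + 24)*(0 - 5)) = -1995 + (-36 - (-8)*(-5)) = -1995 + (-36 - 1*40) = -1995 + (-36 - 40) = -1995 - 76 = -2071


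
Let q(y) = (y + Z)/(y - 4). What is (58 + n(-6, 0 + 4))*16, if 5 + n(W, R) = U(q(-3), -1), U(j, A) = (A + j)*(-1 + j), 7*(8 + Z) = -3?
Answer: 2051424/2401 ≈ 854.40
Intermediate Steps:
Z = -59/7 (Z = -8 + (1/7)*(-3) = -8 - 3/7 = -59/7 ≈ -8.4286)
q(y) = (-59/7 + y)/(-4 + y) (q(y) = (y - 59/7)/(y - 4) = (-59/7 + y)/(-4 + y))
U(j, A) = (-1 + j)*(A + j)
n(W, R) = -11044/2401 (n(W, R) = -5 + (((-59/7 - 3)/(-4 - 3))**2 - 1*(-1) - (-59/7 - 3)/(-4 - 3) - (-59/7 - 3)/(-4 - 3)) = -5 + ((-80/7/(-7))**2 + 1 - (-80)/((-7)*7) - (-80)/((-7)*7)) = -5 + ((-1/7*(-80/7))**2 + 1 - (-1)*(-80)/(7*7) - (-1)*(-80)/(7*7)) = -5 + ((80/49)**2 + 1 - 1*80/49 - 1*80/49) = -5 + (6400/2401 + 1 - 80/49 - 80/49) = -5 + 961/2401 = -11044/2401)
(58 + n(-6, 0 + 4))*16 = (58 - 11044/2401)*16 = (128214/2401)*16 = 2051424/2401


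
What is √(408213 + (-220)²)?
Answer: √456613 ≈ 675.73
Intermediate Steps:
√(408213 + (-220)²) = √(408213 + 48400) = √456613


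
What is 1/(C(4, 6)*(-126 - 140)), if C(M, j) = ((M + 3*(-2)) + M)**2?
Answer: -1/1064 ≈ -0.00093985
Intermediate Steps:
C(M, j) = (-6 + 2*M)**2 (C(M, j) = ((M - 6) + M)**2 = ((-6 + M) + M)**2 = (-6 + 2*M)**2)
1/(C(4, 6)*(-126 - 140)) = 1/((4*(-3 + 4)**2)*(-126 - 140)) = 1/((4*1**2)*(-266)) = 1/((4*1)*(-266)) = 1/(4*(-266)) = 1/(-1064) = -1/1064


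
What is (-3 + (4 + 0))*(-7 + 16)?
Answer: 9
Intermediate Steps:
(-3 + (4 + 0))*(-7 + 16) = (-3 + 4)*9 = 1*9 = 9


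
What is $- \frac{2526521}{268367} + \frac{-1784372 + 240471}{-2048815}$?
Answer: $- \frac{4762042042948}{549834335105} \approx -8.6609$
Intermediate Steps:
$- \frac{2526521}{268367} + \frac{-1784372 + 240471}{-2048815} = \left(-2526521\right) \frac{1}{268367} - - \frac{1543901}{2048815} = - \frac{2526521}{268367} + \frac{1543901}{2048815} = - \frac{4762042042948}{549834335105}$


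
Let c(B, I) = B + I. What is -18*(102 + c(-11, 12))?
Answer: -1854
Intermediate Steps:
-18*(102 + c(-11, 12)) = -18*(102 + (-11 + 12)) = -18*(102 + 1) = -18*103 = -1854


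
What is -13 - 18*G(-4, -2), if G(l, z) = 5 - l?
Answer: -175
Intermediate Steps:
-13 - 18*G(-4, -2) = -13 - 18*(5 - 1*(-4)) = -13 - 18*(5 + 4) = -13 - 18*9 = -13 - 162 = -175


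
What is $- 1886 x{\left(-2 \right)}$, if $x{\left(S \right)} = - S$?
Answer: $-3772$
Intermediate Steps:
$- 1886 x{\left(-2 \right)} = - 1886 \left(\left(-1\right) \left(-2\right)\right) = \left(-1886\right) 2 = -3772$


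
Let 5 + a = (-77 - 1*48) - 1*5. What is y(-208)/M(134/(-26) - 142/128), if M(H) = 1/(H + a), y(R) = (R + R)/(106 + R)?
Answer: -39177/68 ≈ -576.13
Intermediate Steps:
y(R) = 2*R/(106 + R) (y(R) = (2*R)/(106 + R) = 2*R/(106 + R))
a = -135 (a = -5 + ((-77 - 1*48) - 1*5) = -5 + ((-77 - 48) - 5) = -5 + (-125 - 5) = -5 - 130 = -135)
M(H) = 1/(-135 + H) (M(H) = 1/(H - 135) = 1/(-135 + H))
y(-208)/M(134/(-26) - 142/128) = (2*(-208)/(106 - 208))/(1/(-135 + (134/(-26) - 142/128))) = (2*(-208)/(-102))/(1/(-135 + (134*(-1/26) - 142*1/128))) = (2*(-208)*(-1/102))/(1/(-135 + (-67/13 - 71/64))) = 208/(51*(1/(-135 - 5211/832))) = 208/(51*(1/(-117531/832))) = 208/(51*(-832/117531)) = (208/51)*(-117531/832) = -39177/68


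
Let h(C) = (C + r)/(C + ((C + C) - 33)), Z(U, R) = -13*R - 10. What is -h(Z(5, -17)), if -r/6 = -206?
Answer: -1447/600 ≈ -2.4117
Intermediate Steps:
Z(U, R) = -10 - 13*R
r = 1236 (r = -6*(-206) = 1236)
h(C) = (1236 + C)/(-33 + 3*C) (h(C) = (C + 1236)/(C + ((C + C) - 33)) = (1236 + C)/(C + (2*C - 33)) = (1236 + C)/(C + (-33 + 2*C)) = (1236 + C)/(-33 + 3*C))
-h(Z(5, -17)) = -(1236 + (-10 - 13*(-17)))/(3*(-11 + (-10 - 13*(-17)))) = -(1236 + (-10 + 221))/(3*(-11 + (-10 + 221))) = -(1236 + 211)/(3*(-11 + 211)) = -1447/(3*200) = -1*1447/600 = -1447/600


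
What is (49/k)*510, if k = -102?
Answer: -245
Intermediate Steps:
(49/k)*510 = (49/(-102))*510 = (49*(-1/102))*510 = -49/102*510 = -245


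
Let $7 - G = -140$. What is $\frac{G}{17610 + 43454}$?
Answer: $\frac{147}{61064} \approx 0.0024073$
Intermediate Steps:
$G = 147$ ($G = 7 - -140 = 7 + 140 = 147$)
$\frac{G}{17610 + 43454} = \frac{1}{17610 + 43454} \cdot 147 = \frac{1}{61064} \cdot 147 = \frac{147}{61064}$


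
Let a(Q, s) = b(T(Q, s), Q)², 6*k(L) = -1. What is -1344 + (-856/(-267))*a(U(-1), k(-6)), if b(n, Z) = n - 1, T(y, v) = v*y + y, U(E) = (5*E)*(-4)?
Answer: -1338728/2403 ≈ -557.11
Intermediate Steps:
U(E) = -20*E
T(y, v) = y + v*y
k(L) = -⅙ (k(L) = (⅙)*(-1) = -⅙)
b(n, Z) = -1 + n
a(Q, s) = (-1 + Q*(1 + s))²
-1344 + (-856/(-267))*a(U(-1), k(-6)) = -1344 + (-856/(-267))*(-1 + (-20*(-1))*(1 - ⅙))² = -1344 + (-856*(-1/267))*(-1 + 20*(⅚))² = -1344 + 856*(-1 + 50/3)²/267 = -1344 + 856*(47/3)²/267 = -1344 + (856/267)*(2209/9) = -1344 + 1890904/2403 = -1338728/2403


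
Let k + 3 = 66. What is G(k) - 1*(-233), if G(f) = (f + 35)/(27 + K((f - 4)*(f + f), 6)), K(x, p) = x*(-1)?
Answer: 1725733/7407 ≈ 232.99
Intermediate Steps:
k = 63 (k = -3 + 66 = 63)
K(x, p) = -x
G(f) = (35 + f)/(27 - 2*f*(-4 + f)) (G(f) = (f + 35)/(27 - (f - 4)*(f + f)) = (35 + f)/(27 - (-4 + f)*2*f) = (35 + f)/(27 - 2*f*(-4 + f)))
G(k) - 1*(-233) = (-35 - 1*63)/(-27 + 2*63*(-4 + 63)) - 1*(-233) = (-35 - 63)/(-27 + 2*63*59) + 233 = -98/(-27 + 7434) + 233 = -98/7407 + 233 = 1725733/7407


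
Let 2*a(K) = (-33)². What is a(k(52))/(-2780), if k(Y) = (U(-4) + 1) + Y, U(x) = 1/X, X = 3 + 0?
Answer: -1089/5560 ≈ -0.19586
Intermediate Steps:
X = 3
U(x) = ⅓ (U(x) = 1/3 = ⅓)
k(Y) = 4/3 + Y (k(Y) = (⅓ + 1) + Y = 4/3 + Y)
a(K) = 1089/2 (a(K) = (½)*(-33)² = (½)*1089 = 1089/2)
a(k(52))/(-2780) = (1089/2)/(-2780) = (1089/2)*(-1/2780) = -1089/5560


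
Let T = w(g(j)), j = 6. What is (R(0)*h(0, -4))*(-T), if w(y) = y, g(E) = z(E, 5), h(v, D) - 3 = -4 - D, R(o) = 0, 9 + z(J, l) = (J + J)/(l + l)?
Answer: 0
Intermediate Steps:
z(J, l) = -9 + J/l (z(J, l) = -9 + (J + J)/(l + l) = -9 + (2*J)/((2*l)) = -9 + (2*J)*(1/(2*l)) = -9 + J/l)
h(v, D) = -1 - D (h(v, D) = 3 + (-4 - D) = -1 - D)
g(E) = -9 + E/5
T = -39/5 (T = -9 + (1/5)*6 = -9 + 6/5 = -39/5 ≈ -7.8000)
(R(0)*h(0, -4))*(-T) = (0*(-1 - 1*(-4)))*(-1*(-39/5)) = (0*(-1 + 4))*(39/5) = (0*3)*(39/5) = 0*(39/5) = 0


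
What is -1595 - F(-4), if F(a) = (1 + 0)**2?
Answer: -1596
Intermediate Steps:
F(a) = 1 (F(a) = 1**2 = 1)
-1595 - F(-4) = -1595 - 1*1 = -1595 - 1 = -1596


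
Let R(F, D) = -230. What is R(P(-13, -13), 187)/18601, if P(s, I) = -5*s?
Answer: -230/18601 ≈ -0.012365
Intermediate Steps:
R(P(-13, -13), 187)/18601 = -230/18601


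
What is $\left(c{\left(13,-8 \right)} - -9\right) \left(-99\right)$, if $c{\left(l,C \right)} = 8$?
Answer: $-1683$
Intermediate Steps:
$\left(c{\left(13,-8 \right)} - -9\right) \left(-99\right) = \left(8 - -9\right) \left(-99\right) = \left(8 + 9\right) \left(-99\right) = 17 \left(-99\right) = -1683$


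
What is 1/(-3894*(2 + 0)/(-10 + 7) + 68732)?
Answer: 1/71328 ≈ 1.4020e-5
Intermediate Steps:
1/(-3894*(2 + 0)/(-10 + 7) + 68732) = 1/(-7788/(-3) + 68732) = 1/(-7788*(-1)/3 + 68732) = 1/(-3894*(-⅔) + 68732) = 1/(2596 + 68732) = 1/71328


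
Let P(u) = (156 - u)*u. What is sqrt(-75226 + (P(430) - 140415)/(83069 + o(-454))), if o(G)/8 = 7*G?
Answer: I*sqrt(1111052549481)/3843 ≈ 274.28*I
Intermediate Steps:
P(u) = u*(156 - u)
o(G) = 56*G (o(G) = 8*(7*G) = 56*G)
sqrt(-75226 + (P(430) - 140415)/(83069 + o(-454))) = sqrt(-75226 + (430*(156 - 1*430) - 140415)/(83069 + 56*(-454))) = sqrt(-75226 + (430*(156 - 430) - 140415)/(83069 - 25424)) = sqrt(-75226 + (430*(-274) - 140415)/57645) = sqrt(-75226 + (-117820 - 140415)*(1/57645)) = sqrt(-75226 - 258235*1/57645) = sqrt(-75226 - 51647/11529) = sqrt(-867332201/11529) = I*sqrt(1111052549481)/3843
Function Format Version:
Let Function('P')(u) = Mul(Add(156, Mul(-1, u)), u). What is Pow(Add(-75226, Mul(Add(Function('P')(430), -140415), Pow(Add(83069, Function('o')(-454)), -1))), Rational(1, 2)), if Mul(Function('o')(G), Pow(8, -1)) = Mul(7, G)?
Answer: Mul(Rational(1, 3843), I, Pow(1111052549481, Rational(1, 2))) ≈ Mul(274.28, I)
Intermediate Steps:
Function('P')(u) = Mul(u, Add(156, Mul(-1, u)))
Function('o')(G) = Mul(56, G) (Function('o')(G) = Mul(8, Mul(7, G)) = Mul(56, G))
Pow(Add(-75226, Mul(Add(Function('P')(430), -140415), Pow(Add(83069, Function('o')(-454)), -1))), Rational(1, 2)) = Pow(Add(-75226, Mul(Add(Mul(430, Add(156, Mul(-1, 430))), -140415), Pow(Add(83069, Mul(56, -454)), -1))), Rational(1, 2)) = Pow(Add(-75226, Mul(Add(Mul(430, Add(156, -430)), -140415), Pow(Add(83069, -25424), -1))), Rational(1, 2)) = Pow(Add(-75226, Mul(Add(Mul(430, -274), -140415), Pow(57645, -1))), Rational(1, 2)) = Pow(Add(-75226, Mul(Add(-117820, -140415), Rational(1, 57645))), Rational(1, 2)) = Pow(Add(-75226, Mul(-258235, Rational(1, 57645))), Rational(1, 2)) = Pow(Add(-75226, Rational(-51647, 11529)), Rational(1, 2)) = Pow(Rational(-867332201, 11529), Rational(1, 2)) = Mul(Rational(1, 3843), I, Pow(1111052549481, Rational(1, 2)))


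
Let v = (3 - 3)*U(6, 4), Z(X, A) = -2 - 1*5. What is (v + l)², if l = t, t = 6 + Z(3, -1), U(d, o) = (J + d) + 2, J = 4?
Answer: 1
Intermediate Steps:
Z(X, A) = -7 (Z(X, A) = -2 - 5 = -7)
U(d, o) = 6 + d (U(d, o) = (4 + d) + 2 = 6 + d)
t = -1 (t = 6 - 7 = -1)
l = -1
v = 0 (v = (3 - 3)*(6 + 6) = 0*12 = 0)
(v + l)² = (0 - 1)² = (-1)² = 1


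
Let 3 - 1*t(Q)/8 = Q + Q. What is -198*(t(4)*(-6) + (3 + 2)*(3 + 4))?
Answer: -54450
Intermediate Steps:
t(Q) = 24 - 16*Q (t(Q) = 24 - 8*(Q + Q) = 24 - 16*Q)
-198*(t(4)*(-6) + (3 + 2)*(3 + 4)) = -198*((24 - 16*4)*(-6) + (3 + 2)*(3 + 4)) = -198*((24 - 64)*(-6) + 5*7) = -198*(-40*(-6) + 35) = -198*(240 + 35) = -198*275 = -54450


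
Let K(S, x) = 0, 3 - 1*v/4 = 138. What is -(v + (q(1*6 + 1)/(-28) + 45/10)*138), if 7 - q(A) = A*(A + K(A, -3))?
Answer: -288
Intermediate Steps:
v = -540 (v = 12 - 4*138 = 12 - 552 = -540)
q(A) = 7 - A² (q(A) = 7 - A*(A + 0) = 7 - A*A = 7 - A²)
-(v + (q(1*6 + 1)/(-28) + 45/10)*138) = -(-540 + ((7 - (1*6 + 1)²)/(-28) + 45/10)*138) = -(-540 + ((7 - (6 + 1)²)*(-1/28) + 45*(⅒))*138) = -(-540 + ((7 - 1*7²)*(-1/28) + 9/2)*138) = -(-540 + ((7 - 1*49)*(-1/28) + 9/2)*138) = -(-540 + ((7 - 49)*(-1/28) + 9/2)*138) = -(-540 + (-42*(-1/28) + 9/2)*138) = -(-540 + (3/2 + 9/2)*138) = -(-540 + 6*138) = -(-540 + 828) = -1*288 = -288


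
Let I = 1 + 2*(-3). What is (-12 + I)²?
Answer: 289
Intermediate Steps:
I = -5 (I = 1 - 6 = -5)
(-12 + I)² = (-12 - 5)² = (-17)² = 289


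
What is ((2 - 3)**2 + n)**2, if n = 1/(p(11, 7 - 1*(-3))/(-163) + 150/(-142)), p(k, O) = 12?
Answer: 2262016/171007929 ≈ 0.013228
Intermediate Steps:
n = -11573/13077 (n = 1/(12/(-163) + 150/(-142)) = 1/(12*(-1/163) + 150*(-1/142)) = 1/(-12/163 - 75/71) = 1/(-13077/11573) = -11573/13077 ≈ -0.88499)
((2 - 3)**2 + n)**2 = ((2 - 3)**2 - 11573/13077)**2 = ((-1)**2 - 11573/13077)**2 = (1 - 11573/13077)**2 = (1504/13077)**2 = 2262016/171007929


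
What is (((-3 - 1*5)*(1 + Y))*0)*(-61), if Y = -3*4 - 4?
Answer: 0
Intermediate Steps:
Y = -16 (Y = -12 - 4 = -16)
(((-3 - 1*5)*(1 + Y))*0)*(-61) = (((-3 - 1*5)*(1 - 16))*0)*(-61) = (((-3 - 5)*(-15))*0)*(-61) = (-8*(-15)*0)*(-61) = (120*0)*(-61) = 0*(-61) = 0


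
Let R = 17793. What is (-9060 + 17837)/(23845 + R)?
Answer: 8777/41638 ≈ 0.21079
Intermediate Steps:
(-9060 + 17837)/(23845 + R) = (-9060 + 17837)/(23845 + 17793) = 8777/41638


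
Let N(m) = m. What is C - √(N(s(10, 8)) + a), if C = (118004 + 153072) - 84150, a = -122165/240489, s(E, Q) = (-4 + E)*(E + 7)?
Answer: 186926 - √72466499897/26721 ≈ 1.8692e+5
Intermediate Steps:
s(E, Q) = (-4 + E)*(7 + E)
a = -122165/240489 (a = -122165*1/240489 = -122165/240489 ≈ -0.50799)
C = 186926 (C = 271076 - 84150 = 186926)
C - √(N(s(10, 8)) + a) = 186926 - √((-28 + 10² + 3*10) - 122165/240489) = 186926 - √((-28 + 100 + 30) - 122165/240489) = 186926 - √(102 - 122165/240489) = 186926 - √(24407713/240489) = 186926 - √72466499897/26721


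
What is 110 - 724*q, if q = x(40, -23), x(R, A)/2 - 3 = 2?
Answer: -7130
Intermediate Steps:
x(R, A) = 10 (x(R, A) = 6 + 2*2 = 6 + 4 = 10)
q = 10
110 - 724*q = 110 - 724*10 = 110 - 7240 = -7130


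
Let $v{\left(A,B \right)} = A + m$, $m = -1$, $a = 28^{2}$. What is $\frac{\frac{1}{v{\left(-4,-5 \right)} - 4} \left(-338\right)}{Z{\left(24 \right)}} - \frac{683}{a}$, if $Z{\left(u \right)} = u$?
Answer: $\frac{14683}{21168} \approx 0.69364$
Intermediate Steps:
$a = 784$
$v{\left(A,B \right)} = -1 + A$ ($v{\left(A,B \right)} = A - 1 = -1 + A$)
$\frac{\frac{1}{v{\left(-4,-5 \right)} - 4} \left(-338\right)}{Z{\left(24 \right)}} - \frac{683}{a} = \frac{\frac{1}{\left(-1 - 4\right) - 4} \left(-338\right)}{24} - \frac{683}{784} = \frac{1}{-5 - 4} \left(-338\right) \frac{1}{24} - \frac{683}{784} = \frac{1}{-9} \left(-338\right) \frac{1}{24} - \frac{683}{784} = \left(- \frac{1}{9}\right) \left(-338\right) \frac{1}{24} - \frac{683}{784} = \frac{338}{9} \cdot \frac{1}{24} - \frac{683}{784} = \frac{169}{108} - \frac{683}{784} = \frac{14683}{21168}$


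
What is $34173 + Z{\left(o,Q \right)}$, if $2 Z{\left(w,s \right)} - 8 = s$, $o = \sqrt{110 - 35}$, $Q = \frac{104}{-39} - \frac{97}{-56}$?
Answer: $\frac{11483315}{336} \approx 34177.0$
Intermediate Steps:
$Q = - \frac{157}{168}$ ($Q = 104 \left(- \frac{1}{39}\right) - - \frac{97}{56} = - \frac{8}{3} + \frac{97}{56} = - \frac{157}{168} \approx -0.93452$)
$o = 5 \sqrt{3}$ ($o = \sqrt{75} = 5 \sqrt{3} \approx 8.6602$)
$Z{\left(w,s \right)} = 4 + \frac{s}{2}$
$34173 + Z{\left(o,Q \right)} = 34173 + \left(4 + \frac{1}{2} \left(- \frac{157}{168}\right)\right) = 34173 + \left(4 - \frac{157}{336}\right) = 34173 + \frac{1187}{336} = \frac{11483315}{336}$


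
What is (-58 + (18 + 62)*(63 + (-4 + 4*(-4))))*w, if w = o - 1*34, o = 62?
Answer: 94696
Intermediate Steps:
w = 28 (w = 62 - 1*34 = 62 - 34 = 28)
(-58 + (18 + 62)*(63 + (-4 + 4*(-4))))*w = (-58 + (18 + 62)*(63 + (-4 + 4*(-4))))*28 = (-58 + 80*(63 + (-4 - 16)))*28 = (-58 + 80*(63 - 20))*28 = (-58 + 80*43)*28 = (-58 + 3440)*28 = 3382*28 = 94696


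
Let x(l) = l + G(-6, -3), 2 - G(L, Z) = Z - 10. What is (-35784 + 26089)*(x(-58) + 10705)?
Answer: -103368090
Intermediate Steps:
G(L, Z) = 12 - Z (G(L, Z) = 2 - (Z - 10) = 2 - (-10 + Z) = 2 + (10 - Z) = 12 - Z)
x(l) = 15 + l (x(l) = l + (12 - 1*(-3)) = l + (12 + 3) = l + 15 = 15 + l)
(-35784 + 26089)*(x(-58) + 10705) = (-35784 + 26089)*((15 - 58) + 10705) = -9695*(-43 + 10705) = -9695*10662 = -103368090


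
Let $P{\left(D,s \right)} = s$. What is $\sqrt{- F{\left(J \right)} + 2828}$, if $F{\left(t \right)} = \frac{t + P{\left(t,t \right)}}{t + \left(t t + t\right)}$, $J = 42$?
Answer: $\frac{\sqrt{1368730}}{22} \approx 53.179$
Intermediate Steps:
$F{\left(t \right)} = \frac{2 t}{t^{2} + 2 t}$ ($F{\left(t \right)} = \frac{t + t}{t + \left(t t + t\right)} = \frac{2 t}{t + \left(t^{2} + t\right)} = \frac{2 t}{t + \left(t + t^{2}\right)} = \frac{2 t}{t^{2} + 2 t}$)
$\sqrt{- F{\left(J \right)} + 2828} = \sqrt{- \frac{2}{2 + 42} + 2828} = \sqrt{- \frac{2}{44} + 2828} = \sqrt{\left(-1\right) \frac{1}{22} + 2828} = \sqrt{- \frac{1}{22} + 2828} = \sqrt{\frac{62215}{22}} = \frac{\sqrt{1368730}}{22}$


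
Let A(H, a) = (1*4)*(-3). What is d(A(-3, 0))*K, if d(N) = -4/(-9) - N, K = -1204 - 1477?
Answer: -300272/9 ≈ -33364.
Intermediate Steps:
K = -2681
A(H, a) = -12 (A(H, a) = 4*(-3) = -12)
d(N) = 4/9 - N (d(N) = -4*(-⅑) - N = 4/9 - N)
d(A(-3, 0))*K = (4/9 - 1*(-12))*(-2681) = (4/9 + 12)*(-2681) = (112/9)*(-2681) = -300272/9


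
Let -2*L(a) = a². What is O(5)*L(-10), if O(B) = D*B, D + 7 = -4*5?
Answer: 6750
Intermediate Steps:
D = -27 (D = -7 - 4*5 = -7 - 20 = -27)
L(a) = -a²/2
O(B) = -27*B
O(5)*L(-10) = (-27*5)*(-½*(-10)²) = -(-135)*100/2 = -135*(-50) = 6750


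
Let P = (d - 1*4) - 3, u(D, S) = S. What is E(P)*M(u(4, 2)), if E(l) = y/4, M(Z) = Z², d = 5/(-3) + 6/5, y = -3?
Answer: -3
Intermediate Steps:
d = -7/15 (d = 5*(-⅓) + 6*(⅕) = -5/3 + 6/5 = -7/15 ≈ -0.46667)
P = -112/15 (P = (-7/15 - 1*4) - 3 = (-7/15 - 4) - 3 = -67/15 - 3 = -112/15 ≈ -7.4667)
E(l) = -¾ (E(l) = -3/4 = -3*¼ = -¾)
E(P)*M(u(4, 2)) = -¾*2² = -¾*4 = -3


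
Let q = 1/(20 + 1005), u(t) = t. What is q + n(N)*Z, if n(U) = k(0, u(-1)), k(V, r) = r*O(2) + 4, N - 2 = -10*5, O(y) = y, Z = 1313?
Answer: 2691651/1025 ≈ 2626.0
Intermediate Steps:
N = -48 (N = 2 - 10*5 = 2 - 50 = -48)
k(V, r) = 4 + 2*r (k(V, r) = r*2 + 4 = 2*r + 4 = 4 + 2*r)
n(U) = 2 (n(U) = 4 + 2*(-1) = 4 - 2 = 2)
q = 1/1025 ≈ 0.00097561
q + n(N)*Z = 1/1025 + 2*1313 = 1/1025 + 2626 = 2691651/1025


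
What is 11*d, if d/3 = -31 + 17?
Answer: -462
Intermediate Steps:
d = -42 (d = 3*(-31 + 17) = 3*(-14) = -42)
11*d = 11*(-42) = -462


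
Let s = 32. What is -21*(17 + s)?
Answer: -1029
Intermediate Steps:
-21*(17 + s) = -21*(17 + 32) = -21*49 = -1029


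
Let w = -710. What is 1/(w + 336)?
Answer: -1/374 ≈ -0.0026738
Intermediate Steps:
1/(w + 336) = 1/(-710 + 336) = 1/(-374) = -1/374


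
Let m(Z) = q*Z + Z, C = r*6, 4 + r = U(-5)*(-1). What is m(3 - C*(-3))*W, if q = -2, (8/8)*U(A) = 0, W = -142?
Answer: -9798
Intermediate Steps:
U(A) = 0
r = -4 (r = -4 + 0*(-1) = -4 + 0 = -4)
C = -24 (C = -4*6 = -24)
m(Z) = -Z (m(Z) = -2*Z + Z = -Z)
m(3 - C*(-3))*W = -(3 - 1*(-24)*(-3))*(-142) = -(3 + 24*(-3))*(-142) = -(3 - 72)*(-142) = -1*(-69)*(-142) = 69*(-142) = -9798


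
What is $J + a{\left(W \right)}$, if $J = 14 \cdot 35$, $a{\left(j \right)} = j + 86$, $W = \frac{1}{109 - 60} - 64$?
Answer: $\frac{25089}{49} \approx 512.02$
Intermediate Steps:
$W = - \frac{3135}{49}$ ($W = \frac{1}{49} - 64 = - \frac{3135}{49} \approx -63.98$)
$a{\left(j \right)} = 86 + j$
$J = 490$
$J + a{\left(W \right)} = 490 + \left(86 - \frac{3135}{49}\right) = 490 + \frac{1079}{49} = \frac{25089}{49}$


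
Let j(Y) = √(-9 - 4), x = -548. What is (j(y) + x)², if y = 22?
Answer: (548 - I*√13)² ≈ 3.0029e+5 - 3952.0*I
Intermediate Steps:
j(Y) = I*√13 (j(Y) = √(-13) = I*√13)
(j(y) + x)² = (I*√13 - 548)² = (-548 + I*√13)²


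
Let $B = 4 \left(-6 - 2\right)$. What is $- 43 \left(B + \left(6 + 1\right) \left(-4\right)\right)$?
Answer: $2580$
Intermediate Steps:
$B = -32$ ($B = 4 \left(-8\right) = -32$)
$- 43 \left(B + \left(6 + 1\right) \left(-4\right)\right) = - 43 \left(-32 + \left(6 + 1\right) \left(-4\right)\right) = - 43 \left(-32 + 7 \left(-4\right)\right) = - 43 \left(-32 - 28\right) = \left(-43\right) \left(-60\right) = 2580$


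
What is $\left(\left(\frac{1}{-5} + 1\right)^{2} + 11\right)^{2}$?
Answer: $\frac{84681}{625} \approx 135.49$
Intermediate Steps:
$\left(\left(\frac{1}{-5} + 1\right)^{2} + 11\right)^{2} = \left(\left(- \frac{1}{5} + 1\right)^{2} + 11\right)^{2} = \left(\left(\frac{4}{5}\right)^{2} + 11\right)^{2} = \left(\frac{16}{25} + 11\right)^{2} = \left(\frac{291}{25}\right)^{2} = \frac{84681}{625}$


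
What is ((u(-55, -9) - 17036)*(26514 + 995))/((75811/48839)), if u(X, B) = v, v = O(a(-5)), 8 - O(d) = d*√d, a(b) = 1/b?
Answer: -22877323204428/75811 + 1343512051*I*√5/1895275 ≈ -3.0177e+8 + 1585.1*I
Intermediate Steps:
O(d) = 8 - d^(3/2) (O(d) = 8 - d*√d = 8 - d^(3/2))
v = 8 + I*√5/25 (v = 8 - (1/(-5))^(3/2) = 8 - (-⅕)^(3/2) = 8 - (-1)*I*√5/25 = 8 + I*√5/25 ≈ 8.0 + 0.089443*I)
u(X, B) = 8 + I*√5/25
((u(-55, -9) - 17036)*(26514 + 995))/((75811/48839)) = (((8 + I*√5/25) - 17036)*(26514 + 995))/((75811/48839)) = ((-17028 + I*√5/25)*27509)/((75811*(1/48839))) = (-468423252 + 27509*I*√5/25)/(75811/48839) = (-468423252 + 27509*I*√5/25)*(48839/75811) = -22877323204428/75811 + 1343512051*I*√5/1895275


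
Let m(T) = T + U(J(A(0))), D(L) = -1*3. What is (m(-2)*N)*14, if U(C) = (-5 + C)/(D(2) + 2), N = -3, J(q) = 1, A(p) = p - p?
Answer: -84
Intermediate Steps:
A(p) = 0
D(L) = -3
U(C) = 5 - C (U(C) = (-5 + C)/(-3 + 2) = (-5 + C)/(-1) = (-5 + C)*(-1) = 5 - C)
m(T) = 4 + T (m(T) = T + (5 - 1*1) = T + (5 - 1) = T + 4 = 4 + T)
(m(-2)*N)*14 = ((4 - 2)*(-3))*14 = (2*(-3))*14 = -6*14 = -84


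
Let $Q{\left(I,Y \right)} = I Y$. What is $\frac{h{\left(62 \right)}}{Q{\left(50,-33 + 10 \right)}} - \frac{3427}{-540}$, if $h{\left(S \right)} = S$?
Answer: $\frac{390757}{62100} \approx 6.2924$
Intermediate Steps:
$\frac{h{\left(62 \right)}}{Q{\left(50,-33 + 10 \right)}} - \frac{3427}{-540} = \frac{62}{50 \left(-33 + 10\right)} - \frac{3427}{-540} = \frac{62}{50 \left(-23\right)} - - \frac{3427}{540} = \frac{62}{-1150} + \frac{3427}{540} = 62 \left(- \frac{1}{1150}\right) + \frac{3427}{540} = - \frac{31}{575} + \frac{3427}{540} = \frac{390757}{62100}$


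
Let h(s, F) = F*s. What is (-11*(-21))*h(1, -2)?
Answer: -462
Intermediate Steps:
(-11*(-21))*h(1, -2) = (-11*(-21))*(-2*1) = 231*(-2) = -462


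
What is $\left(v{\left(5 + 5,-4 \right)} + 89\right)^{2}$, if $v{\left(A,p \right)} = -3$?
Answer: $7396$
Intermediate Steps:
$\left(v{\left(5 + 5,-4 \right)} + 89\right)^{2} = \left(-3 + 89\right)^{2} = 86^{2} = 7396$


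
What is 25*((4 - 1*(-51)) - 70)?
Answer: -375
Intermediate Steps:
25*((4 - 1*(-51)) - 70) = 25*((4 + 51) - 70) = 25*(55 - 70) = 25*(-15) = -375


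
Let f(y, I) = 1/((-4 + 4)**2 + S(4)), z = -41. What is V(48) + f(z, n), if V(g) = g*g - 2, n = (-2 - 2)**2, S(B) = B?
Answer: 9209/4 ≈ 2302.3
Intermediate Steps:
n = 16 (n = (-4)**2 = 16)
f(y, I) = 1/4 (f(y, I) = 1/((-4 + 4)**2 + 4) = 1/(0**2 + 4) = 1/(0 + 4) = 1/4)
V(g) = -2 + g**2 (V(g) = g**2 - 2 = -2 + g**2)
V(48) + f(z, n) = (-2 + 48**2) + 1/4 = (-2 + 2304) + 1/4 = 2302 + 1/4 = 9209/4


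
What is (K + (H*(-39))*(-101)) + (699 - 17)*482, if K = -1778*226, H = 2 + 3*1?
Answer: -53409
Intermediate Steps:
H = 5 (H = 2 + 3 = 5)
K = -401828
(K + (H*(-39))*(-101)) + (699 - 17)*482 = (-401828 + (5*(-39))*(-101)) + (699 - 17)*482 = (-401828 - 195*(-101)) + 682*482 = (-401828 + 19695) + 328724 = -382133 + 328724 = -53409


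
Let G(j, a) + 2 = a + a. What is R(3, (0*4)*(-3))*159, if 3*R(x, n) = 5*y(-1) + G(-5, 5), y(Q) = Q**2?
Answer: 689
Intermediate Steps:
G(j, a) = -2 + 2*a (G(j, a) = -2 + (a + a) = -2 + 2*a)
R(x, n) = 13/3 (R(x, n) = (5*(-1)**2 + (-2 + 2*5))/3 = (5*1 + (-2 + 10))/3 = (5 + 8)/3 = (1/3)*13 = 13/3)
R(3, (0*4)*(-3))*159 = (13/3)*159 = 689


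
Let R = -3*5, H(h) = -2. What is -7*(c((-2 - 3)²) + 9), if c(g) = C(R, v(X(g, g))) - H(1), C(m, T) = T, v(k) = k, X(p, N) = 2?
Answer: -91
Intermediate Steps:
R = -15
c(g) = 4 (c(g) = 2 - 1*(-2) = 2 + 2 = 4)
-7*(c((-2 - 3)²) + 9) = -7*(4 + 9) = -7*13 = -91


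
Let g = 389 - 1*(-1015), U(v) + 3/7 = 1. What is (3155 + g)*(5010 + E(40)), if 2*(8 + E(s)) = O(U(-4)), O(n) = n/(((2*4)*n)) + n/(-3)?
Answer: 7662133499/336 ≈ 2.2804e+7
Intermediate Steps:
U(v) = 4/7 (U(v) = -3/7 + 1 = 4/7)
O(n) = 1/8 - n/3 (O(n) = n/((8*n)) + n*(-1/3) = n*(1/(8*n)) - n/3 = 1/8 - n/3)
E(s) = -2699/336 (E(s) = -8 + (1/8 - 1/3*4/7)/2 = -8 + (1/8 - 4/21)/2 = -8 + (1/2)*(-11/168) = -8 - 11/336 = -2699/336)
g = 1404 (g = 389 + 1015 = 1404)
(3155 + g)*(5010 + E(40)) = (3155 + 1404)*(5010 - 2699/336) = 4559*(1680661/336) = 7662133499/336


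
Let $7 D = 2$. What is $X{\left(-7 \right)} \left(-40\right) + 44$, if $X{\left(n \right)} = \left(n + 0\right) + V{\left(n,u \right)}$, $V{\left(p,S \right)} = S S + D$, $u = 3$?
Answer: $- \frac{332}{7} \approx -47.429$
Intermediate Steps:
$D = \frac{2}{7}$ ($D = \frac{1}{7} \cdot 2 = \frac{2}{7} \approx 0.28571$)
$V{\left(p,S \right)} = \frac{2}{7} + S^{2}$ ($V{\left(p,S \right)} = S S + \frac{2}{7} = S^{2} + \frac{2}{7} = \frac{2}{7} + S^{2}$)
$X{\left(n \right)} = \frac{65}{7} + n$ ($X{\left(n \right)} = \left(n + 0\right) + \left(\frac{2}{7} + 3^{2}\right) = n + \left(\frac{2}{7} + 9\right) = n + \frac{65}{7} = \frac{65}{7} + n$)
$X{\left(-7 \right)} \left(-40\right) + 44 = \left(\frac{65}{7} - 7\right) \left(-40\right) + 44 = \frac{16}{7} \left(-40\right) + 44 = - \frac{640}{7} + 44 = - \frac{332}{7}$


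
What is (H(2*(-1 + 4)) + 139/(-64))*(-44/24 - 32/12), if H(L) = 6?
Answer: -2205/128 ≈ -17.227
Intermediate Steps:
(H(2*(-1 + 4)) + 139/(-64))*(-44/24 - 32/12) = (6 + 139/(-64))*(-44/24 - 32/12) = (6 + 139*(-1/64))*(-44*1/24 - 32*1/12) = (6 - 139/64)*(-11/6 - 8/3) = (245/64)*(-9/2) = -2205/128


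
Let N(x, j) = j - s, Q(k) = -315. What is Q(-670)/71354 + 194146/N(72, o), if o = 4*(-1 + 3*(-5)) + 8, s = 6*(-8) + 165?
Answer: -13853148179/12344242 ≈ -1122.2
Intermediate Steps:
s = 117 (s = -48 + 165 = 117)
o = -56 (o = 4*(-1 - 15) + 8 = 4*(-16) + 8 = -64 + 8 = -56)
N(x, j) = -117 + j (N(x, j) = j - 1*117 = j - 117 = -117 + j)
Q(-670)/71354 + 194146/N(72, o) = -315/71354 + 194146/(-117 - 56) = -315*1/71354 + 194146/(-173) = -315/71354 + 194146*(-1/173) = -315/71354 - 194146/173 = -13853148179/12344242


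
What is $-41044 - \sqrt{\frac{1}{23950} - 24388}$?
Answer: $-41044 - \frac{i \sqrt{559560709842}}{4790} \approx -41044.0 - 156.17 i$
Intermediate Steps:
$-41044 - \sqrt{\frac{1}{23950} - 24388} = -41044 - \sqrt{- \frac{584092599}{23950}} = -41044 - \frac{i \sqrt{559560709842}}{4790}$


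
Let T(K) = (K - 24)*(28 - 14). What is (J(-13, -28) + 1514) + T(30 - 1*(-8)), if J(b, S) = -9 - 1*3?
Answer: 1698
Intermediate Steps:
J(b, S) = -12 (J(b, S) = -9 - 3 = -12)
T(K) = -336 + 14*K (T(K) = (-24 + K)*14 = -336 + 14*K)
(J(-13, -28) + 1514) + T(30 - 1*(-8)) = (-12 + 1514) + (-336 + 14*(30 - 1*(-8))) = 1502 + (-336 + 14*(30 + 8)) = 1502 + (-336 + 14*38) = 1502 + (-336 + 532) = 1502 + 196 = 1698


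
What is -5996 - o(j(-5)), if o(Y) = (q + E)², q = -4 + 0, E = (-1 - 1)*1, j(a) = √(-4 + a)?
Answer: -6032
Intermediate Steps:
E = -2 (E = -2*1 = -2)
q = -4
o(Y) = 36 (o(Y) = (-4 - 2)² = (-6)² = 36)
-5996 - o(j(-5)) = -5996 - 1*36 = -5996 - 36 = -6032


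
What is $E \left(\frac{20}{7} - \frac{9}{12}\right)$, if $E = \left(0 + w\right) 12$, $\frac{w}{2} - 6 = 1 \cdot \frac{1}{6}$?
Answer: $\frac{2183}{7} \approx 311.86$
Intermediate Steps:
$w = \frac{37}{3}$ ($w = 12 + 2 \cdot 1 \cdot \frac{1}{6} = 12 + 2 \cdot \frac{1}{6} = 12 + \frac{1}{3} = \frac{37}{3} \approx 12.333$)
$E = 148$ ($E = \left(0 + \frac{37}{3}\right) 12 = \frac{37}{3} \cdot 12 = 148$)
$E \left(\frac{20}{7} - \frac{9}{12}\right) = 148 \left(\frac{20}{7} - \frac{9}{12}\right) = 148 \left(20 \cdot \frac{1}{7} - \frac{3}{4}\right) = 148 \left(\frac{20}{7} - \frac{3}{4}\right) = 148 \cdot \frac{59}{28} = \frac{2183}{7}$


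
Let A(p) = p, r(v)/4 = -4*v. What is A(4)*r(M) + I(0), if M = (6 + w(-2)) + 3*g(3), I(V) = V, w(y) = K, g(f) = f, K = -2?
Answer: -832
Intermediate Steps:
w(y) = -2
M = 13 (M = (6 - 2) + 3*3 = 4 + 9 = 13)
r(v) = -16*v (r(v) = 4*(-4*v) = -16*v)
A(4)*r(M) + I(0) = 4*(-16*13) + 0 = 4*(-208) + 0 = -832 + 0 = -832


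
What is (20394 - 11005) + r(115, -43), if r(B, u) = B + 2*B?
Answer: 9734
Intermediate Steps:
r(B, u) = 3*B
(20394 - 11005) + r(115, -43) = (20394 - 11005) + 3*115 = 9389 + 345 = 9734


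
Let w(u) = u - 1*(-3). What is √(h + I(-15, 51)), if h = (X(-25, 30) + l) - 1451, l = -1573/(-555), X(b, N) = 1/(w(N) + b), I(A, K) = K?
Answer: 7*I*√140513790/2220 ≈ 37.377*I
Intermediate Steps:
w(u) = 3 + u (w(u) = u + 3 = 3 + u)
X(b, N) = 1/(3 + N + b) (X(b, N) = 1/((3 + N) + b) = 1/(3 + N + b))
l = 1573/555 (l = -1573*(-1/555) = 1573/555 ≈ 2.8342)
h = -6429301/4440 (h = (1/(3 + 30 - 25) + 1573/555) - 1451 = (1/8 + 1573/555) - 1451 = (⅛ + 1573/555) - 1451 = 13139/4440 - 1451 = -6429301/4440 ≈ -1448.0)
√(h + I(-15, 51)) = √(-6429301/4440 + 51) = √(-6202861/4440) = 7*I*√140513790/2220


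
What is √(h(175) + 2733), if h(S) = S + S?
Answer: √3083 ≈ 55.525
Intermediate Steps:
h(S) = 2*S
√(h(175) + 2733) = √(2*175 + 2733) = √(350 + 2733) = √3083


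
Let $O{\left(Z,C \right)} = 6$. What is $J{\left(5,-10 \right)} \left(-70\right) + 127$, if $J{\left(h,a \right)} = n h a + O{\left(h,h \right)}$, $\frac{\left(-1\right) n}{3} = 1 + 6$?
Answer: $-73793$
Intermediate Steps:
$n = -21$ ($n = - 3 \left(1 + 6\right) = \left(-3\right) 7 = -21$)
$J{\left(h,a \right)} = 6 - 21 a h$ ($J{\left(h,a \right)} = - 21 h a + 6 = - 21 a h + 6 = 6 - 21 a h$)
$J{\left(5,-10 \right)} \left(-70\right) + 127 = \left(6 - \left(-210\right) 5\right) \left(-70\right) + 127 = \left(6 + 1050\right) \left(-70\right) + 127 = 1056 \left(-70\right) + 127 = -73920 + 127 = -73793$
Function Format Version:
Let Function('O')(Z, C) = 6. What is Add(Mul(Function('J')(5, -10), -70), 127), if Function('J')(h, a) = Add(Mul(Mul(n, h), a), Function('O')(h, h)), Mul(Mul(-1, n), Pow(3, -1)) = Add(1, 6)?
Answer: -73793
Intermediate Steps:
n = -21 (n = Mul(-3, Add(1, 6)) = Mul(-3, 7) = -21)
Function('J')(h, a) = Add(6, Mul(-21, a, h)) (Function('J')(h, a) = Add(Mul(Mul(-21, h), a), 6) = Add(Mul(-21, a, h), 6) = Add(6, Mul(-21, a, h)))
Add(Mul(Function('J')(5, -10), -70), 127) = Add(Mul(Add(6, Mul(-21, -10, 5)), -70), 127) = Add(Mul(Add(6, 1050), -70), 127) = Add(Mul(1056, -70), 127) = Add(-73920, 127) = -73793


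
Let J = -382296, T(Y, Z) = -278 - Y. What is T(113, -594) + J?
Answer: -382687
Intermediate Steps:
T(113, -594) + J = (-278 - 1*113) - 382296 = (-278 - 113) - 382296 = -391 - 382296 = -382687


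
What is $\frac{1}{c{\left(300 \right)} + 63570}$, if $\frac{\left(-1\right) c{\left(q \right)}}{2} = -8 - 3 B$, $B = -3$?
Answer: $\frac{1}{63568} \approx 1.5731 \cdot 10^{-5}$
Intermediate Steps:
$c{\left(q \right)} = -2$ ($c{\left(q \right)} = - 2 \left(-8 - -9\right) = - 2 \left(-8 + 9\right) = \left(-2\right) 1 = -2$)
$\frac{1}{c{\left(300 \right)} + 63570} = \frac{1}{-2 + 63570} = \frac{1}{63568}$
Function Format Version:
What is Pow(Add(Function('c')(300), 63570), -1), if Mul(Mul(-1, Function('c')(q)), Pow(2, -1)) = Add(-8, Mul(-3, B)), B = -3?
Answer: Rational(1, 63568) ≈ 1.5731e-5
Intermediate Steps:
Function('c')(q) = -2 (Function('c')(q) = Mul(-2, Add(-8, Mul(-3, -3))) = Mul(-2, Add(-8, 9)) = Mul(-2, 1) = -2)
Pow(Add(Function('c')(300), 63570), -1) = Pow(Add(-2, 63570), -1) = Pow(63568, -1) = Rational(1, 63568)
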